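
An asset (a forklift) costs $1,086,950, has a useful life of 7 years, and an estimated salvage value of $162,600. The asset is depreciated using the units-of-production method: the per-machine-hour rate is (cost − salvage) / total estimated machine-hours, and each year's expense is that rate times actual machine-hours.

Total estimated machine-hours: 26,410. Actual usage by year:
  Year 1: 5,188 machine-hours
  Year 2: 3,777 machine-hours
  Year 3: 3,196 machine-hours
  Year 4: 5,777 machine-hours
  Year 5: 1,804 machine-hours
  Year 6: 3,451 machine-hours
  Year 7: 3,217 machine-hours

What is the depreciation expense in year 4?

$202,195

Depreciable base = $1,086,950 − $162,600 = $924,350.
Rate = $924,350 / 26,410 machine-hours = $35 per machine-hour.
Year 1: 5,188 × $35 = $181,580. Book value $905,370.
Year 2: 3,777 × $35 = $132,195. Book value $773,175.
Year 3: 3,196 × $35 = $111,860. Book value $661,315.
Year 4: 5,777 × $35 = $202,195. Book value $459,120.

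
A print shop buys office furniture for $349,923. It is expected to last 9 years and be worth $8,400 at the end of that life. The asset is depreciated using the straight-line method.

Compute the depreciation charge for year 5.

$37,947

Depreciable base = $349,923 − $8,400 = $341,523.
Annual expense = $341,523 / 9 = $37,947.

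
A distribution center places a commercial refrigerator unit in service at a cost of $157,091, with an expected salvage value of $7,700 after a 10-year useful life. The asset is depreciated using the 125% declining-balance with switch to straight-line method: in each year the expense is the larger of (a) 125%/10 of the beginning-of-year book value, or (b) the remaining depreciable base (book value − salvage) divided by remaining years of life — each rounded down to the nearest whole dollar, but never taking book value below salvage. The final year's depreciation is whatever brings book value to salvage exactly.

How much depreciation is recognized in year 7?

Depreciable base = $157,091 − $7,700 = $149,391.
Year 1: DB = ⌊$157,091 × 125%/10⌋ = $19,636; SL = ⌊$149,391/10⌋ = $14,939 → take DB $19,636. Book value $137,455.
Year 2: DB = ⌊$137,455 × 125%/10⌋ = $17,181; SL = ⌊$129,755/9⌋ = $14,417 → take DB $17,181. Book value $120,274.
Year 3: DB = ⌊$120,274 × 125%/10⌋ = $15,034; SL = ⌊$112,574/8⌋ = $14,071 → take DB $15,034. Book value $105,240.
Year 4: DB = ⌊$105,240 × 125%/10⌋ = $13,155; SL = ⌊$97,540/7⌋ = $13,934 → take SL $13,934. Book value $91,306.
Year 5: DB = ⌊$91,306 × 125%/10⌋ = $11,413; SL = ⌊$83,606/6⌋ = $13,934 → take SL $13,934. Book value $77,372.
Year 6: DB = ⌊$77,372 × 125%/10⌋ = $9,671; SL = ⌊$69,672/5⌋ = $13,934 → take SL $13,934. Book value $63,438.
Year 7: DB = ⌊$63,438 × 125%/10⌋ = $7,929; SL = ⌊$55,738/4⌋ = $13,934 → take SL $13,934. Book value $49,504.

$13,934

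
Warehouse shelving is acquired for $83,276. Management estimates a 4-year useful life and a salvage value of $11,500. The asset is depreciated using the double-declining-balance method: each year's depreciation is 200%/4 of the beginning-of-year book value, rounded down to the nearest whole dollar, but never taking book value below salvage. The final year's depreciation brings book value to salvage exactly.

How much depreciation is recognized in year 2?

Depreciable base = $83,276 − $11,500 = $71,776.
Year 1: ⌊$83,276 × 200%/4⌋ = $41,638. Book value $41,638.
Year 2: ⌊$41,638 × 200%/4⌋ = $20,819. Book value $20,819.

$20,819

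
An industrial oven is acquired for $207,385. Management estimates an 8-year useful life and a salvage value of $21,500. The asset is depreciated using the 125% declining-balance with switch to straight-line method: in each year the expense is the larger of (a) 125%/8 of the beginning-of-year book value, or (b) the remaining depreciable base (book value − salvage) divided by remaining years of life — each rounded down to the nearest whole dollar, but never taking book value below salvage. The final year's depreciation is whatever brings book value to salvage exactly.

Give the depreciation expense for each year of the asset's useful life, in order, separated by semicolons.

Depreciable base = $207,385 − $21,500 = $185,885.
Year 1: DB = ⌊$207,385 × 125%/8⌋ = $32,403; SL = ⌊$185,885/8⌋ = $23,235 → take DB $32,403. Book value $174,982.
Year 2: DB = ⌊$174,982 × 125%/8⌋ = $27,340; SL = ⌊$153,482/7⌋ = $21,926 → take DB $27,340. Book value $147,642.
Year 3: DB = ⌊$147,642 × 125%/8⌋ = $23,069; SL = ⌊$126,142/6⌋ = $21,023 → take DB $23,069. Book value $124,573.
Year 4: DB = ⌊$124,573 × 125%/8⌋ = $19,464; SL = ⌊$103,073/5⌋ = $20,614 → take SL $20,614. Book value $103,959.
Year 5: DB = ⌊$103,959 × 125%/8⌋ = $16,243; SL = ⌊$82,459/4⌋ = $20,614 → take SL $20,614. Book value $83,345.
Year 6: DB = ⌊$83,345 × 125%/8⌋ = $13,022; SL = ⌊$61,845/3⌋ = $20,615 → take SL $20,615. Book value $62,730.
Year 7: DB = ⌊$62,730 × 125%/8⌋ = $9,801; SL = ⌊$41,230/2⌋ = $20,615 → take SL $20,615. Book value $42,115.
Year 8 (final): $42,115 − $21,500 = $20,615. Book value $21,500.

$32,403; $27,340; $23,069; $20,614; $20,614; $20,615; $20,615; $20,615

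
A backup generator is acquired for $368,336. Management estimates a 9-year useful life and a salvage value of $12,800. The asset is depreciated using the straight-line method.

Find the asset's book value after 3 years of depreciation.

$249,824

Depreciable base = $368,336 − $12,800 = $355,536.
Annual expense = $355,536 / 9 = $39,504.
End of year 1: book value $328,832.
End of year 2: book value $289,328.
End of year 3: book value $249,824.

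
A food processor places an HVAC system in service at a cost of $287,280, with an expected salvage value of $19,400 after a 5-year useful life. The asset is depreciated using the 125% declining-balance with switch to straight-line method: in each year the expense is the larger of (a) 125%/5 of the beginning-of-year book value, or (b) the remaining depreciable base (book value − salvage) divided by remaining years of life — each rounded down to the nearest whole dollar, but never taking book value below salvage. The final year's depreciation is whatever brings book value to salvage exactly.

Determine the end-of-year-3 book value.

$114,197

Depreciable base = $287,280 − $19,400 = $267,880.
Year 1: DB = ⌊$287,280 × 125%/5⌋ = $71,820; SL = ⌊$267,880/5⌋ = $53,576 → take DB $71,820. Book value $215,460.
Year 2: DB = ⌊$215,460 × 125%/5⌋ = $53,865; SL = ⌊$196,060/4⌋ = $49,015 → take DB $53,865. Book value $161,595.
Year 3: DB = ⌊$161,595 × 125%/5⌋ = $40,398; SL = ⌊$142,195/3⌋ = $47,398 → take SL $47,398. Book value $114,197.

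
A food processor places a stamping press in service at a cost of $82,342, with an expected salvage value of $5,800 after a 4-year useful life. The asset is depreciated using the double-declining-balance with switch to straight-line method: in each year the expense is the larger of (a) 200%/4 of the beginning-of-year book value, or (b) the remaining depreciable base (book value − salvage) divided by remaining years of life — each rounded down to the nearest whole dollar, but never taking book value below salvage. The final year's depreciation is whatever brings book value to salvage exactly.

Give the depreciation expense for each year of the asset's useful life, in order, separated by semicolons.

$41,171; $20,585; $10,293; $4,493

Depreciable base = $82,342 − $5,800 = $76,542.
Year 1: DB = ⌊$82,342 × 200%/4⌋ = $41,171; SL = ⌊$76,542/4⌋ = $19,135 → take DB $41,171. Book value $41,171.
Year 2: DB = ⌊$41,171 × 200%/4⌋ = $20,585; SL = ⌊$35,371/3⌋ = $11,790 → take DB $20,585. Book value $20,586.
Year 3: DB = ⌊$20,586 × 200%/4⌋ = $10,293; SL = ⌊$14,786/2⌋ = $7,393 → take DB $10,293. Book value $10,293.
Year 4 (final): $10,293 − $5,800 = $4,493. Book value $5,800.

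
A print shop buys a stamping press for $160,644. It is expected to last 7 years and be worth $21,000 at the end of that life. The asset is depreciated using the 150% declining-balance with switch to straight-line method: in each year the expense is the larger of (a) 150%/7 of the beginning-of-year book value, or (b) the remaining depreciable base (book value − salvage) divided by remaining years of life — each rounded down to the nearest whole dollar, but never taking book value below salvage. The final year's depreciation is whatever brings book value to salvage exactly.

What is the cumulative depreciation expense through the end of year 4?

$99,418

Depreciable base = $160,644 − $21,000 = $139,644.
Year 1: DB = ⌊$160,644 × 150%/7⌋ = $34,423; SL = ⌊$139,644/7⌋ = $19,949 → take DB $34,423. Book value $126,221.
Year 2: DB = ⌊$126,221 × 150%/7⌋ = $27,047; SL = ⌊$105,221/6⌋ = $17,536 → take DB $27,047. Book value $99,174.
Year 3: DB = ⌊$99,174 × 150%/7⌋ = $21,251; SL = ⌊$78,174/5⌋ = $15,634 → take DB $21,251. Book value $77,923.
Year 4: DB = ⌊$77,923 × 150%/7⌋ = $16,697; SL = ⌊$56,923/4⌋ = $14,230 → take DB $16,697. Book value $61,226.
Accumulated through year 4 = $160,644 − $61,226 = $99,418.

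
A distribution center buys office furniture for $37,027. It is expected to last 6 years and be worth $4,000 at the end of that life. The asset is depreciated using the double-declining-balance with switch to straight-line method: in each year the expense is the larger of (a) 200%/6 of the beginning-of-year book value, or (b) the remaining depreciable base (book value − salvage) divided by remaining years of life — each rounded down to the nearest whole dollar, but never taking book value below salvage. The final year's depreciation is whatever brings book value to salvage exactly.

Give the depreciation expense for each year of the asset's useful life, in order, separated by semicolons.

Depreciable base = $37,027 − $4,000 = $33,027.
Year 1: DB = ⌊$37,027 × 200%/6⌋ = $12,342; SL = ⌊$33,027/6⌋ = $5,504 → take DB $12,342. Book value $24,685.
Year 2: DB = ⌊$24,685 × 200%/6⌋ = $8,228; SL = ⌊$20,685/5⌋ = $4,137 → take DB $8,228. Book value $16,457.
Year 3: DB = ⌊$16,457 × 200%/6⌋ = $5,485; SL = ⌊$12,457/4⌋ = $3,114 → take DB $5,485. Book value $10,972.
Year 4: DB = ⌊$10,972 × 200%/6⌋ = $3,657; SL = ⌊$6,972/3⌋ = $2,324 → take DB $3,657. Book value $7,315.
Year 5: DB = ⌊$7,315 × 200%/6⌋ = $2,438; SL = ⌊$3,315/2⌋ = $1,657 → take DB $2,438. Book value $4,877.
Year 6 (final): $4,877 − $4,000 = $877. Book value $4,000.

$12,342; $8,228; $5,485; $3,657; $2,438; $877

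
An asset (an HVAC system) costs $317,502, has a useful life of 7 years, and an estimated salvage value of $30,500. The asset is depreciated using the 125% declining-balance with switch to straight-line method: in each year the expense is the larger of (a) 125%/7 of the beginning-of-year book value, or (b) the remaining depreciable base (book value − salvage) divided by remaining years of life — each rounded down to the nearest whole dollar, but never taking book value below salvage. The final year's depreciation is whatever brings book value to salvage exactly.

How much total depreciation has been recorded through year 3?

Depreciable base = $317,502 − $30,500 = $287,002.
Year 1: DB = ⌊$317,502 × 125%/7⌋ = $56,696; SL = ⌊$287,002/7⌋ = $41,000 → take DB $56,696. Book value $260,806.
Year 2: DB = ⌊$260,806 × 125%/7⌋ = $46,572; SL = ⌊$230,306/6⌋ = $38,384 → take DB $46,572. Book value $214,234.
Year 3: DB = ⌊$214,234 × 125%/7⌋ = $38,256; SL = ⌊$183,734/5⌋ = $36,746 → take DB $38,256. Book value $175,978.
Accumulated through year 3 = $317,502 − $175,978 = $141,524.

$141,524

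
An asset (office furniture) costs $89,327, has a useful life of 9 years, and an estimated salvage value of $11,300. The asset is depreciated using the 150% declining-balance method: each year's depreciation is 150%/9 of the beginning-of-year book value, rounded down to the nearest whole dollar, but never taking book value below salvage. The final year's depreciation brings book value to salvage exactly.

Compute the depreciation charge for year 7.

Depreciable base = $89,327 − $11,300 = $78,027.
Year 1: ⌊$89,327 × 150%/9⌋ = $14,887. Book value $74,440.
Year 2: ⌊$74,440 × 150%/9⌋ = $12,406. Book value $62,034.
Year 3: ⌊$62,034 × 150%/9⌋ = $10,339. Book value $51,695.
Year 4: ⌊$51,695 × 150%/9⌋ = $8,615. Book value $43,080.
Year 5: ⌊$43,080 × 150%/9⌋ = $7,180. Book value $35,900.
Year 6: ⌊$35,900 × 150%/9⌋ = $5,983. Book value $29,917.
Year 7: ⌊$29,917 × 150%/9⌋ = $4,986. Book value $24,931.

$4,986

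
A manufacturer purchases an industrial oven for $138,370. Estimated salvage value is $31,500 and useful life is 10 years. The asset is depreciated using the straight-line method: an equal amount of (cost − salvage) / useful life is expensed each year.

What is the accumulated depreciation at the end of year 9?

Depreciable base = $138,370 − $31,500 = $106,870.
Annual expense = $106,870 / 10 = $10,687.
End of year 1: book value $127,683.
End of year 2: book value $116,996.
End of year 3: book value $106,309.
End of year 4: book value $95,622.
End of year 5: book value $84,935.
End of year 6: book value $74,248.
End of year 7: book value $63,561.
End of year 8: book value $52,874.
End of year 9: book value $42,187.
Accumulated through year 9 = $138,370 − $42,187 = $96,183.

$96,183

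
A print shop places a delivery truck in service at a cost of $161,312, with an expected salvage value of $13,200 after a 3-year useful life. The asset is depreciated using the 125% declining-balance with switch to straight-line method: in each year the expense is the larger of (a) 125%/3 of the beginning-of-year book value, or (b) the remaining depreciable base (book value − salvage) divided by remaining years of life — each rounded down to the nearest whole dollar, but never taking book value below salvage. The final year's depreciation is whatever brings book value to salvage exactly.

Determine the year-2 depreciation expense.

$40,449

Depreciable base = $161,312 − $13,200 = $148,112.
Year 1: DB = ⌊$161,312 × 125%/3⌋ = $67,213; SL = ⌊$148,112/3⌋ = $49,370 → take DB $67,213. Book value $94,099.
Year 2: DB = ⌊$94,099 × 125%/3⌋ = $39,207; SL = ⌊$80,899/2⌋ = $40,449 → take SL $40,449. Book value $53,650.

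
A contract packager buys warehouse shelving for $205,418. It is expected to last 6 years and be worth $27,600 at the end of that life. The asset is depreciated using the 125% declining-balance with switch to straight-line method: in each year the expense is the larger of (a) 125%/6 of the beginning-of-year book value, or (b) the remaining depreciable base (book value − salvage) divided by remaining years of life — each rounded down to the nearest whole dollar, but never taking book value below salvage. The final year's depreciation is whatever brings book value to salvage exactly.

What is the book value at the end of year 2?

$128,744

Depreciable base = $205,418 − $27,600 = $177,818.
Year 1: DB = ⌊$205,418 × 125%/6⌋ = $42,795; SL = ⌊$177,818/6⌋ = $29,636 → take DB $42,795. Book value $162,623.
Year 2: DB = ⌊$162,623 × 125%/6⌋ = $33,879; SL = ⌊$135,023/5⌋ = $27,004 → take DB $33,879. Book value $128,744.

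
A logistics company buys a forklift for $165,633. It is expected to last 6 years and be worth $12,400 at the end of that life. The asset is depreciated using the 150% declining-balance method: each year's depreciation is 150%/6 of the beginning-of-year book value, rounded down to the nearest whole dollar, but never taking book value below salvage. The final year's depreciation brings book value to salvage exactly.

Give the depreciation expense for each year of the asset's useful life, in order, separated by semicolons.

$41,408; $31,056; $23,292; $17,469; $13,102; $26,906

Depreciable base = $165,633 − $12,400 = $153,233.
Year 1: ⌊$165,633 × 150%/6⌋ = $41,408. Book value $124,225.
Year 2: ⌊$124,225 × 150%/6⌋ = $31,056. Book value $93,169.
Year 3: ⌊$93,169 × 150%/6⌋ = $23,292. Book value $69,877.
Year 4: ⌊$69,877 × 150%/6⌋ = $17,469. Book value $52,408.
Year 5: ⌊$52,408 × 150%/6⌋ = $13,102. Book value $39,306.
Year 6 (final): $39,306 − $12,400 = $26,906. Book value $12,400.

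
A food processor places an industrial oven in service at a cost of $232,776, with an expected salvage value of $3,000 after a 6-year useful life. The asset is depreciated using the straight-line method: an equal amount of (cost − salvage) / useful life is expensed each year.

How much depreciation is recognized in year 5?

Depreciable base = $232,776 − $3,000 = $229,776.
Annual expense = $229,776 / 6 = $38,296.

$38,296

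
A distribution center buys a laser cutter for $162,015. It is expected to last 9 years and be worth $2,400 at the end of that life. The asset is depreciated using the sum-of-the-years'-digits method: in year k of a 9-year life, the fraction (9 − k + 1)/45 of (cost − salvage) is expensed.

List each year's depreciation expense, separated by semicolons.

$31,923; $28,376; $24,829; $21,282; $17,735; $14,188; $10,641; $7,094; $3,547

Depreciable base = $162,015 − $2,400 = $159,615.
Sum of the years' digits = 9+8+7+6+5+4+3+2+1 = 45.
Year 1: $159,615 × 9/45 = $31,923. Book value $130,092.
Year 2: $159,615 × 8/45 = $28,376. Book value $101,716.
Year 3: $159,615 × 7/45 = $24,829. Book value $76,887.
Year 4: $159,615 × 6/45 = $21,282. Book value $55,605.
Year 5: $159,615 × 5/45 = $17,735. Book value $37,870.
Year 6: $159,615 × 4/45 = $14,188. Book value $23,682.
Year 7: $159,615 × 3/45 = $10,641. Book value $13,041.
Year 8: $159,615 × 2/45 = $7,094. Book value $5,947.
Year 9: $159,615 × 1/45 = $3,547. Book value $2,400.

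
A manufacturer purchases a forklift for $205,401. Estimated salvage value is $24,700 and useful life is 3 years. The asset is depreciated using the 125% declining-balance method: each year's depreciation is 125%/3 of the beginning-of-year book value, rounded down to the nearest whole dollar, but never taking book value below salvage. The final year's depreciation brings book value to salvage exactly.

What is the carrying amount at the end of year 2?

Depreciable base = $205,401 − $24,700 = $180,701.
Year 1: ⌊$205,401 × 125%/3⌋ = $85,583. Book value $119,818.
Year 2: ⌊$119,818 × 125%/3⌋ = $49,924. Book value $69,894.

$69,894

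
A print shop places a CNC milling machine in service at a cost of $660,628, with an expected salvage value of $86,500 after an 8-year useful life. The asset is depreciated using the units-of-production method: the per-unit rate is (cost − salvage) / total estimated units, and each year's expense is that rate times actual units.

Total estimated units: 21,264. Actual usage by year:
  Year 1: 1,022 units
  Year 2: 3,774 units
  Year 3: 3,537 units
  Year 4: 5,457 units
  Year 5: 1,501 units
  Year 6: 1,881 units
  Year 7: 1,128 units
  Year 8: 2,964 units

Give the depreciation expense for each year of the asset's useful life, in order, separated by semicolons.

$27,594; $101,898; $95,499; $147,339; $40,527; $50,787; $30,456; $80,028

Depreciable base = $660,628 − $86,500 = $574,128.
Rate = $574,128 / 21,264 units = $27 per unit.
Year 1: 1,022 × $27 = $27,594. Book value $633,034.
Year 2: 3,774 × $27 = $101,898. Book value $531,136.
Year 3: 3,537 × $27 = $95,499. Book value $435,637.
Year 4: 5,457 × $27 = $147,339. Book value $288,298.
Year 5: 1,501 × $27 = $40,527. Book value $247,771.
Year 6: 1,881 × $27 = $50,787. Book value $196,984.
Year 7: 1,128 × $27 = $30,456. Book value $166,528.
Year 8: 2,964 × $27 = $80,028. Book value $86,500.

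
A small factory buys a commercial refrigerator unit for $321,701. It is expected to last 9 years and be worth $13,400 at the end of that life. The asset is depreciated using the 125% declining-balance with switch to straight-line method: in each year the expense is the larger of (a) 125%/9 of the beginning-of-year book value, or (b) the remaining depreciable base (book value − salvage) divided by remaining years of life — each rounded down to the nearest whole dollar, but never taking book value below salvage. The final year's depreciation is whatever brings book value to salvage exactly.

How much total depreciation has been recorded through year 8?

$276,298

Depreciable base = $321,701 − $13,400 = $308,301.
Year 1: DB = ⌊$321,701 × 125%/9⌋ = $44,680; SL = ⌊$308,301/9⌋ = $34,255 → take DB $44,680. Book value $277,021.
Year 2: DB = ⌊$277,021 × 125%/9⌋ = $38,475; SL = ⌊$263,621/8⌋ = $32,952 → take DB $38,475. Book value $238,546.
Year 3: DB = ⌊$238,546 × 125%/9⌋ = $33,131; SL = ⌊$225,146/7⌋ = $32,163 → take DB $33,131. Book value $205,415.
Year 4: DB = ⌊$205,415 × 125%/9⌋ = $28,529; SL = ⌊$192,015/6⌋ = $32,002 → take SL $32,002. Book value $173,413.
Year 5: DB = ⌊$173,413 × 125%/9⌋ = $24,085; SL = ⌊$160,013/5⌋ = $32,002 → take SL $32,002. Book value $141,411.
Year 6: DB = ⌊$141,411 × 125%/9⌋ = $19,640; SL = ⌊$128,011/4⌋ = $32,002 → take SL $32,002. Book value $109,409.
Year 7: DB = ⌊$109,409 × 125%/9⌋ = $15,195; SL = ⌊$96,009/3⌋ = $32,003 → take SL $32,003. Book value $77,406.
Year 8: DB = ⌊$77,406 × 125%/9⌋ = $10,750; SL = ⌊$64,006/2⌋ = $32,003 → take SL $32,003. Book value $45,403.
Accumulated through year 8 = $321,701 − $45,403 = $276,298.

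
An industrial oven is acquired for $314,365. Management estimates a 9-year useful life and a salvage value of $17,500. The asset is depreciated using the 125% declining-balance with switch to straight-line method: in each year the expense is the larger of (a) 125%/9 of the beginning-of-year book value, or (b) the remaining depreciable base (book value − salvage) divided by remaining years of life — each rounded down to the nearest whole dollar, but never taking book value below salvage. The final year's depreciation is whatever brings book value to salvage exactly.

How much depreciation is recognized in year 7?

$30,539

Depreciable base = $314,365 − $17,500 = $296,865.
Year 1: DB = ⌊$314,365 × 125%/9⌋ = $43,661; SL = ⌊$296,865/9⌋ = $32,985 → take DB $43,661. Book value $270,704.
Year 2: DB = ⌊$270,704 × 125%/9⌋ = $37,597; SL = ⌊$253,204/8⌋ = $31,650 → take DB $37,597. Book value $233,107.
Year 3: DB = ⌊$233,107 × 125%/9⌋ = $32,375; SL = ⌊$215,607/7⌋ = $30,801 → take DB $32,375. Book value $200,732.
Year 4: DB = ⌊$200,732 × 125%/9⌋ = $27,879; SL = ⌊$183,232/6⌋ = $30,538 → take SL $30,538. Book value $170,194.
Year 5: DB = ⌊$170,194 × 125%/9⌋ = $23,638; SL = ⌊$152,694/5⌋ = $30,538 → take SL $30,538. Book value $139,656.
Year 6: DB = ⌊$139,656 × 125%/9⌋ = $19,396; SL = ⌊$122,156/4⌋ = $30,539 → take SL $30,539. Book value $109,117.
Year 7: DB = ⌊$109,117 × 125%/9⌋ = $15,155; SL = ⌊$91,617/3⌋ = $30,539 → take SL $30,539. Book value $78,578.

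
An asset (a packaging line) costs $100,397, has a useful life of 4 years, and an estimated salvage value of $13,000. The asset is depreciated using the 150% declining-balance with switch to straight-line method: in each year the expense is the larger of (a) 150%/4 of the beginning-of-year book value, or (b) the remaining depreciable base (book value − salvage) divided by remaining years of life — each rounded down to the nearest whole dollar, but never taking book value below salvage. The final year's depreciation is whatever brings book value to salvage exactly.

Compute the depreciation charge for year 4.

$11,512

Depreciable base = $100,397 − $13,000 = $87,397.
Year 1: DB = ⌊$100,397 × 150%/4⌋ = $37,648; SL = ⌊$87,397/4⌋ = $21,849 → take DB $37,648. Book value $62,749.
Year 2: DB = ⌊$62,749 × 150%/4⌋ = $23,530; SL = ⌊$49,749/3⌋ = $16,583 → take DB $23,530. Book value $39,219.
Year 3: DB = ⌊$39,219 × 150%/4⌋ = $14,707; SL = ⌊$26,219/2⌋ = $13,109 → take DB $14,707. Book value $24,512.
Year 4 (final): $24,512 − $13,000 = $11,512. Book value $13,000.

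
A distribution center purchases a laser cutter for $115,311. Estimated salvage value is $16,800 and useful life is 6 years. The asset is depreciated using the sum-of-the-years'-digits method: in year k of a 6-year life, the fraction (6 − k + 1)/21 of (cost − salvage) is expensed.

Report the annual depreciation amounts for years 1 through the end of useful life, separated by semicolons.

Depreciable base = $115,311 − $16,800 = $98,511.
Sum of the years' digits = 6+5+4+3+2+1 = 21.
Year 1: $98,511 × 6/21 = $28,146. Book value $87,165.
Year 2: $98,511 × 5/21 = $23,455. Book value $63,710.
Year 3: $98,511 × 4/21 = $18,764. Book value $44,946.
Year 4: $98,511 × 3/21 = $14,073. Book value $30,873.
Year 5: $98,511 × 2/21 = $9,382. Book value $21,491.
Year 6: $98,511 × 1/21 = $4,691. Book value $16,800.

$28,146; $23,455; $18,764; $14,073; $9,382; $4,691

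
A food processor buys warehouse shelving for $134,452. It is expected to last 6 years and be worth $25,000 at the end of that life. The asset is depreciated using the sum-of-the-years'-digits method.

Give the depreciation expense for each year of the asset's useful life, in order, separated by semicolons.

$31,272; $26,060; $20,848; $15,636; $10,424; $5,212

Depreciable base = $134,452 − $25,000 = $109,452.
Sum of the years' digits = 6+5+4+3+2+1 = 21.
Year 1: $109,452 × 6/21 = $31,272. Book value $103,180.
Year 2: $109,452 × 5/21 = $26,060. Book value $77,120.
Year 3: $109,452 × 4/21 = $20,848. Book value $56,272.
Year 4: $109,452 × 3/21 = $15,636. Book value $40,636.
Year 5: $109,452 × 2/21 = $10,424. Book value $30,212.
Year 6: $109,452 × 1/21 = $5,212. Book value $25,000.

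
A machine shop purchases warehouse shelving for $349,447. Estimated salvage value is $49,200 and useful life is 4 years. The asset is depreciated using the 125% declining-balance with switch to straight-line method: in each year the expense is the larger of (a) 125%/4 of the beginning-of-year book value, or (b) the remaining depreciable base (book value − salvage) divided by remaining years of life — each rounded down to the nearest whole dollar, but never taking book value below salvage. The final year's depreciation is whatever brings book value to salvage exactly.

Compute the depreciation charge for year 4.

$57,985

Depreciable base = $349,447 − $49,200 = $300,247.
Year 1: DB = ⌊$349,447 × 125%/4⌋ = $109,202; SL = ⌊$300,247/4⌋ = $75,061 → take DB $109,202. Book value $240,245.
Year 2: DB = ⌊$240,245 × 125%/4⌋ = $75,076; SL = ⌊$191,045/3⌋ = $63,681 → take DB $75,076. Book value $165,169.
Year 3: DB = ⌊$165,169 × 125%/4⌋ = $51,615; SL = ⌊$115,969/2⌋ = $57,984 → take SL $57,984. Book value $107,185.
Year 4 (final): $107,185 − $49,200 = $57,985. Book value $49,200.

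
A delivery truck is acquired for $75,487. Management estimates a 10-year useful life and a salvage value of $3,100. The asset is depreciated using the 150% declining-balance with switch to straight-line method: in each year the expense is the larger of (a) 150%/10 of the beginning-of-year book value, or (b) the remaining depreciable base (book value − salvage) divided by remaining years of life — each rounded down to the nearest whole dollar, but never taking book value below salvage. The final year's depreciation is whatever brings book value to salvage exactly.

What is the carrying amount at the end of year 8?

$15,202

Depreciable base = $75,487 − $3,100 = $72,387.
Year 1: DB = ⌊$75,487 × 150%/10⌋ = $11,323; SL = ⌊$72,387/10⌋ = $7,238 → take DB $11,323. Book value $64,164.
Year 2: DB = ⌊$64,164 × 150%/10⌋ = $9,624; SL = ⌊$61,064/9⌋ = $6,784 → take DB $9,624. Book value $54,540.
Year 3: DB = ⌊$54,540 × 150%/10⌋ = $8,181; SL = ⌊$51,440/8⌋ = $6,430 → take DB $8,181. Book value $46,359.
Year 4: DB = ⌊$46,359 × 150%/10⌋ = $6,953; SL = ⌊$43,259/7⌋ = $6,179 → take DB $6,953. Book value $39,406.
Year 5: DB = ⌊$39,406 × 150%/10⌋ = $5,910; SL = ⌊$36,306/6⌋ = $6,051 → take SL $6,051. Book value $33,355.
Year 6: DB = ⌊$33,355 × 150%/10⌋ = $5,003; SL = ⌊$30,255/5⌋ = $6,051 → take SL $6,051. Book value $27,304.
Year 7: DB = ⌊$27,304 × 150%/10⌋ = $4,095; SL = ⌊$24,204/4⌋ = $6,051 → take SL $6,051. Book value $21,253.
Year 8: DB = ⌊$21,253 × 150%/10⌋ = $3,187; SL = ⌊$18,153/3⌋ = $6,051 → take SL $6,051. Book value $15,202.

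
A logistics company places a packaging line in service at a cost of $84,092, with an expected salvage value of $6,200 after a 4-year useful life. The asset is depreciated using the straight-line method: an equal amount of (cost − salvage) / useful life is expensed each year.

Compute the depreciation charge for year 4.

$19,473

Depreciable base = $84,092 − $6,200 = $77,892.
Annual expense = $77,892 / 4 = $19,473.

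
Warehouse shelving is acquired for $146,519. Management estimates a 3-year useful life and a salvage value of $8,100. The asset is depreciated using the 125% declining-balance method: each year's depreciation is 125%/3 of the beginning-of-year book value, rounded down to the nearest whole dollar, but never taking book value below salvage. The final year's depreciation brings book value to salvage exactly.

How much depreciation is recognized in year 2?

$35,612

Depreciable base = $146,519 − $8,100 = $138,419.
Year 1: ⌊$146,519 × 125%/3⌋ = $61,049. Book value $85,470.
Year 2: ⌊$85,470 × 125%/3⌋ = $35,612. Book value $49,858.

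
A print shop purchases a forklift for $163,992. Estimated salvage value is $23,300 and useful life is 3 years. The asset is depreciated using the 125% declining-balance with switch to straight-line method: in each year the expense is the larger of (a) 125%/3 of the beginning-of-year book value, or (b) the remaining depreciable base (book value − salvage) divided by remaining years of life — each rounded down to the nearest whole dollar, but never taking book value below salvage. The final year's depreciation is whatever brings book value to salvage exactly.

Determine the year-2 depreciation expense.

Depreciable base = $163,992 − $23,300 = $140,692.
Year 1: DB = ⌊$163,992 × 125%/3⌋ = $68,330; SL = ⌊$140,692/3⌋ = $46,897 → take DB $68,330. Book value $95,662.
Year 2: DB = ⌊$95,662 × 125%/3⌋ = $39,859; SL = ⌊$72,362/2⌋ = $36,181 → take DB $39,859. Book value $55,803.

$39,859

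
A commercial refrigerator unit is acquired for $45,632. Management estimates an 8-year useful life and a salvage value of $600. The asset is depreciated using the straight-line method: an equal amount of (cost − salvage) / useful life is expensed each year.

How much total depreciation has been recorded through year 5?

$28,145

Depreciable base = $45,632 − $600 = $45,032.
Annual expense = $45,032 / 8 = $5,629.
End of year 1: book value $40,003.
End of year 2: book value $34,374.
End of year 3: book value $28,745.
End of year 4: book value $23,116.
End of year 5: book value $17,487.
Accumulated through year 5 = $45,632 − $17,487 = $28,145.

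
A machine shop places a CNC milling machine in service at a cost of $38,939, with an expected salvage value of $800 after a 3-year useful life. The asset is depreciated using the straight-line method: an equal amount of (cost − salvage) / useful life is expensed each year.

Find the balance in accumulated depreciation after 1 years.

$12,713

Depreciable base = $38,939 − $800 = $38,139.
Annual expense = $38,139 / 3 = $12,713.
End of year 1: book value $26,226.
Accumulated through year 1 = $38,939 − $26,226 = $12,713.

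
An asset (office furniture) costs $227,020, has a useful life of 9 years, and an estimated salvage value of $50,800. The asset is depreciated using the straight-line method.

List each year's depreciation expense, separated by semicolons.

$19,580; $19,580; $19,580; $19,580; $19,580; $19,580; $19,580; $19,580; $19,580

Depreciable base = $227,020 − $50,800 = $176,220.
Annual expense = $176,220 / 9 = $19,580.
End of year 1: book value $207,440.
End of year 2: book value $187,860.
End of year 3: book value $168,280.
End of year 4: book value $148,700.
End of year 5: book value $129,120.
End of year 6: book value $109,540.
End of year 7: book value $89,960.
End of year 8: book value $70,380.
End of year 9: book value $50,800.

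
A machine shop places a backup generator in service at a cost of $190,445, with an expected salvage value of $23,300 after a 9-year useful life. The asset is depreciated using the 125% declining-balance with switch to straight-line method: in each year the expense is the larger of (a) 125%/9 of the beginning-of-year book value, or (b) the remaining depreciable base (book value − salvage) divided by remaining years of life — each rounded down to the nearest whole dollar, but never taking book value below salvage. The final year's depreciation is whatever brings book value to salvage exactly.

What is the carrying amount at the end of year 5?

Depreciable base = $190,445 − $23,300 = $167,145.
Year 1: DB = ⌊$190,445 × 125%/9⌋ = $26,450; SL = ⌊$167,145/9⌋ = $18,571 → take DB $26,450. Book value $163,995.
Year 2: DB = ⌊$163,995 × 125%/9⌋ = $22,777; SL = ⌊$140,695/8⌋ = $17,586 → take DB $22,777. Book value $141,218.
Year 3: DB = ⌊$141,218 × 125%/9⌋ = $19,613; SL = ⌊$117,918/7⌋ = $16,845 → take DB $19,613. Book value $121,605.
Year 4: DB = ⌊$121,605 × 125%/9⌋ = $16,889; SL = ⌊$98,305/6⌋ = $16,384 → take DB $16,889. Book value $104,716.
Year 5: DB = ⌊$104,716 × 125%/9⌋ = $14,543; SL = ⌊$81,416/5⌋ = $16,283 → take SL $16,283. Book value $88,433.

$88,433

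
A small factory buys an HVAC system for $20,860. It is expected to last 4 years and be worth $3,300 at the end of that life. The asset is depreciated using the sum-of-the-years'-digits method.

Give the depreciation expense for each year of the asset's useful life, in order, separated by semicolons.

$7,024; $5,268; $3,512; $1,756

Depreciable base = $20,860 − $3,300 = $17,560.
Sum of the years' digits = 4+3+2+1 = 10.
Year 1: $17,560 × 4/10 = $7,024. Book value $13,836.
Year 2: $17,560 × 3/10 = $5,268. Book value $8,568.
Year 3: $17,560 × 2/10 = $3,512. Book value $5,056.
Year 4: $17,560 × 1/10 = $1,756. Book value $3,300.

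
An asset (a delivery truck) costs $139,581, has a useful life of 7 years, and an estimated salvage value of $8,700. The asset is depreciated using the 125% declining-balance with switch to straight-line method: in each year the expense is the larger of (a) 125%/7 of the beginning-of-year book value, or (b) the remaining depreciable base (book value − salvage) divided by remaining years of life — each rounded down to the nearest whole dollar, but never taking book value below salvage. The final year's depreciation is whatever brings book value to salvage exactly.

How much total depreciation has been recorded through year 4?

$79,591

Depreciable base = $139,581 − $8,700 = $130,881.
Year 1: DB = ⌊$139,581 × 125%/7⌋ = $24,925; SL = ⌊$130,881/7⌋ = $18,697 → take DB $24,925. Book value $114,656.
Year 2: DB = ⌊$114,656 × 125%/7⌋ = $20,474; SL = ⌊$105,956/6⌋ = $17,659 → take DB $20,474. Book value $94,182.
Year 3: DB = ⌊$94,182 × 125%/7⌋ = $16,818; SL = ⌊$85,482/5⌋ = $17,096 → take SL $17,096. Book value $77,086.
Year 4: DB = ⌊$77,086 × 125%/7⌋ = $13,765; SL = ⌊$68,386/4⌋ = $17,096 → take SL $17,096. Book value $59,990.
Accumulated through year 4 = $139,581 − $59,990 = $79,591.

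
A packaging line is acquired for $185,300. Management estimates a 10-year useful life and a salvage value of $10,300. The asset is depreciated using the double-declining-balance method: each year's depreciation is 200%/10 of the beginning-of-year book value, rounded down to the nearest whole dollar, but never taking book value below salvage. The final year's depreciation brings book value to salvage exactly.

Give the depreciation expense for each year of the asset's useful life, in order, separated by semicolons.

Depreciable base = $185,300 − $10,300 = $175,000.
Year 1: ⌊$185,300 × 200%/10⌋ = $37,060. Book value $148,240.
Year 2: ⌊$148,240 × 200%/10⌋ = $29,648. Book value $118,592.
Year 3: ⌊$118,592 × 200%/10⌋ = $23,718. Book value $94,874.
Year 4: ⌊$94,874 × 200%/10⌋ = $18,974. Book value $75,900.
Year 5: ⌊$75,900 × 200%/10⌋ = $15,180. Book value $60,720.
Year 6: ⌊$60,720 × 200%/10⌋ = $12,144. Book value $48,576.
Year 7: ⌊$48,576 × 200%/10⌋ = $9,715. Book value $38,861.
Year 8: ⌊$38,861 × 200%/10⌋ = $7,772. Book value $31,089.
Year 9: ⌊$31,089 × 200%/10⌋ = $6,217. Book value $24,872.
Year 10 (final): $24,872 − $10,300 = $14,572. Book value $10,300.

$37,060; $29,648; $23,718; $18,974; $15,180; $12,144; $9,715; $7,772; $6,217; $14,572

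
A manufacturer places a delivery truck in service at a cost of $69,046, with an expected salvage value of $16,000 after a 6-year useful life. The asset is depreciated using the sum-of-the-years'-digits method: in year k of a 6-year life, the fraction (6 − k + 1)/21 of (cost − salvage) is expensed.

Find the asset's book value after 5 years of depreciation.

Depreciable base = $69,046 − $16,000 = $53,046.
Sum of the years' digits = 6+5+4+3+2+1 = 21.
Year 1: $53,046 × 6/21 = $15,156. Book value $53,890.
Year 2: $53,046 × 5/21 = $12,630. Book value $41,260.
Year 3: $53,046 × 4/21 = $10,104. Book value $31,156.
Year 4: $53,046 × 3/21 = $7,578. Book value $23,578.
Year 5: $53,046 × 2/21 = $5,052. Book value $18,526.

$18,526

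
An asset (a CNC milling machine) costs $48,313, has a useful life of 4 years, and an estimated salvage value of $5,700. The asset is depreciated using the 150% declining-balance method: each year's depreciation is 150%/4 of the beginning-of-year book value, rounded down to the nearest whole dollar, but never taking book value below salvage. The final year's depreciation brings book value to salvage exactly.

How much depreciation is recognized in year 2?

Depreciable base = $48,313 − $5,700 = $42,613.
Year 1: ⌊$48,313 × 150%/4⌋ = $18,117. Book value $30,196.
Year 2: ⌊$30,196 × 150%/4⌋ = $11,323. Book value $18,873.

$11,323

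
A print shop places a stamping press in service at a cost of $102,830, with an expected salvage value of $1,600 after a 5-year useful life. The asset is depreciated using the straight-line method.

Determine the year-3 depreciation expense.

Depreciable base = $102,830 − $1,600 = $101,230.
Annual expense = $101,230 / 5 = $20,246.

$20,246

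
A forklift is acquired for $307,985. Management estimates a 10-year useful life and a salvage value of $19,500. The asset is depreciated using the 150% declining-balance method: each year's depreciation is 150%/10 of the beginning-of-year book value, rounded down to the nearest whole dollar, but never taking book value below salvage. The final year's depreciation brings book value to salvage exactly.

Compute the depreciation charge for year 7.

Depreciable base = $307,985 − $19,500 = $288,485.
Year 1: ⌊$307,985 × 150%/10⌋ = $46,197. Book value $261,788.
Year 2: ⌊$261,788 × 150%/10⌋ = $39,268. Book value $222,520.
Year 3: ⌊$222,520 × 150%/10⌋ = $33,378. Book value $189,142.
Year 4: ⌊$189,142 × 150%/10⌋ = $28,371. Book value $160,771.
Year 5: ⌊$160,771 × 150%/10⌋ = $24,115. Book value $136,656.
Year 6: ⌊$136,656 × 150%/10⌋ = $20,498. Book value $116,158.
Year 7: ⌊$116,158 × 150%/10⌋ = $17,423. Book value $98,735.

$17,423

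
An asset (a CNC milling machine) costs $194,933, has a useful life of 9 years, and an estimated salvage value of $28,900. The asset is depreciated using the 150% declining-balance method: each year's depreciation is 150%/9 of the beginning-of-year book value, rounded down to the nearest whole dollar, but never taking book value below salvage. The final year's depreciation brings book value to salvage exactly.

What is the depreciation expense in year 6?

$13,056

Depreciable base = $194,933 − $28,900 = $166,033.
Year 1: ⌊$194,933 × 150%/9⌋ = $32,488. Book value $162,445.
Year 2: ⌊$162,445 × 150%/9⌋ = $27,074. Book value $135,371.
Year 3: ⌊$135,371 × 150%/9⌋ = $22,561. Book value $112,810.
Year 4: ⌊$112,810 × 150%/9⌋ = $18,801. Book value $94,009.
Year 5: ⌊$94,009 × 150%/9⌋ = $15,668. Book value $78,341.
Year 6: ⌊$78,341 × 150%/9⌋ = $13,056. Book value $65,285.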